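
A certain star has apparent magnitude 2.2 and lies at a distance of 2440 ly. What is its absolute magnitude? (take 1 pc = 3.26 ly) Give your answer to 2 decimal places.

d = 2440 ly / 3.26 = 748.5 pc
5 log₁₀(d/10 pc) = 5 log₁₀(748.5) − 5 = 9.371
M = m − 5 log₁₀(d/10) = 2.2 − 9.371 = -7.171

M ≈ -7.17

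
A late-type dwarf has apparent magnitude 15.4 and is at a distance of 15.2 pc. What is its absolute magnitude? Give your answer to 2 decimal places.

M ≈ 14.49

5 log₁₀(d/10 pc) = 5 log₁₀(15.20) − 5 = 0.909
M = m − 5 log₁₀(d/10) = 15.4 − 0.909 = 14.491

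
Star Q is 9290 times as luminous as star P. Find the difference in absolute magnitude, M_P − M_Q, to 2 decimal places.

M_P − M_Q ≈ 9.92

Pogson: ΔM = −2.5 log₁₀(ratio) = −2.5 log₁₀(9290) = −2.5 × 3.9680 = -9.920
Star Q is brighter so has the smaller magnitude: M_P − M_Q is positive.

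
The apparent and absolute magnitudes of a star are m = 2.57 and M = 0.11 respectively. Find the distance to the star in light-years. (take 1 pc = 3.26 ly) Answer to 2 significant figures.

d ≈ 100 ly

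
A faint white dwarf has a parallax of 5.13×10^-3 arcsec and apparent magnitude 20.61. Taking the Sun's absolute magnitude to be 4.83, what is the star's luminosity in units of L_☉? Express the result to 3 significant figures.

d = 1/p = 1/5.13×10^-3″ = 194.9 pc
M = m − 5 log₁₀ d + 5 = 20.61 − 5·2.2899 + 5 = 14.161
M − M_☉ = 14.161 − 4.83 = 9.331
L/L_☉ = 10^(−0.4 × 9.331) = 1.853×10^-4

L/L_☉ ≈ 1.85×10^-4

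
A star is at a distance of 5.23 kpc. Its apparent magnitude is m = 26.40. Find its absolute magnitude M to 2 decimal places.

d = 5.23 kpc = 5230 pc
5 log₁₀(d/10 pc) = 5 log₁₀(5230) − 5 = 13.593
M = m − 5 log₁₀(d/10) = 26.40 − 13.593 = 12.807

M ≈ 12.81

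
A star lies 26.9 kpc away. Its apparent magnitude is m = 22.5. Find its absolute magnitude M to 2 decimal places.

M ≈ 5.35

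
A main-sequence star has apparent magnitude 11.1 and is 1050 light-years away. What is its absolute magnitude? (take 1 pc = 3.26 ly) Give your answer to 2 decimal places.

M ≈ 3.56

d = 1050 ly / 3.26 = 322.1 pc
5 log₁₀(d/10 pc) = 5 log₁₀(322.1) − 5 = 7.540
M = m − 5 log₁₀(d/10) = 11.1 − 7.540 = 3.560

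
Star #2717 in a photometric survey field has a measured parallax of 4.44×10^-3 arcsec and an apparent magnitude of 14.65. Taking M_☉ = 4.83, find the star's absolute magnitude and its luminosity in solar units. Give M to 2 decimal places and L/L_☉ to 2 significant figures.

M ≈ 7.89; L/L_☉ ≈ 0.060

d = 1/p = 1/4.44×10^-3″ = 225.2 pc
M = m − 5 log₁₀ d + 5 = 14.65 − 5·2.3526 + 5 = 7.887
M − M_☉ = 7.887 − 4.83 = 3.057
L/L_☉ = 10^(−0.4 × 3.057) = 0.05987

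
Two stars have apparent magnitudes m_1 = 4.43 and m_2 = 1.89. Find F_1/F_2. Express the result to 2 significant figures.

F_1/F_2 ≈ 0.096

Magnitude difference = 2.54
Flux ratio = 10^(−0.4 Δm) = 10^(−0.4 × 2.54) = 10^-1.016 = 0.09638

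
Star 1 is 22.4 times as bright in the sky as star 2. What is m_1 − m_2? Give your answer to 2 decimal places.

Pogson: Δm = −2.5 log₁₀(ratio) = −2.5 log₁₀(22.4) = −2.5 × 1.3502 = -3.376
Star 1 is brighter, so it has the smaller magnitude: the difference is negative.

m_1 − m_2 ≈ -3.38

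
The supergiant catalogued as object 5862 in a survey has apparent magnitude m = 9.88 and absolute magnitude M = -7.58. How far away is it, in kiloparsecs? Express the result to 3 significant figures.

d ≈ 31.0 kpc

μ = m − M = 17.460
m − M = 5 log₁₀ d − 5
log₁₀ d = (m − M)/5 + 1 = 4.4920
d = 10^4.4920 = 31050 pc
= 31.05 kpc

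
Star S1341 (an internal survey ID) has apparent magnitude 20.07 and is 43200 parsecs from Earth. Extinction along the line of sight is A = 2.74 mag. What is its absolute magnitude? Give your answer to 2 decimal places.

M ≈ -0.85

5 log₁₀(d/10 pc) = 5 log₁₀(43200) − 5 = 18.177
M = m − 5 log₁₀(d/10) − A = 20.07 − 18.177 − 2.74 = -0.847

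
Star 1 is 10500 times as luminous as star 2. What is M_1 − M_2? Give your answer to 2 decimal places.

Pogson: ΔM = −2.5 log₁₀(ratio) = −2.5 log₁₀(10500) = −2.5 × 4.0212 = -10.053
Star 1 is brighter, so it has the smaller magnitude: the difference is negative.

M_1 − M_2 ≈ -10.05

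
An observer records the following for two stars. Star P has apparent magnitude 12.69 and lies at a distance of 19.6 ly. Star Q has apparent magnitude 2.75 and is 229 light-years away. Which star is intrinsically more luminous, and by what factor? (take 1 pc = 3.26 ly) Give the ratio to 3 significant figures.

Star Q is more luminous, by a factor of 1.29×10^6.

Star P: d = 19.6 ly / 3.26 = 6.012 pc
Star P: M = m − 5 log₁₀ d + 5 = 12.69 − 5·0.7790 + 5 = 13.795
Star Q: d = 229 ly / 3.26 = 70.25 pc
Star Q: M = m − 5 log₁₀ d + 5 = 2.75 − 5·1.8466 + 5 = -1.483
ΔM = M_P − M_Q = 13.795 − (-1.483) = 15.278; smaller M is more luminous → Star Q.
L ratio = 10^(0.4 |ΔM|) = 10^6.111 = 1.292×10^6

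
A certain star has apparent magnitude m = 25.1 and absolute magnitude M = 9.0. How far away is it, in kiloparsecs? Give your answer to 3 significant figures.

Distance modulus: m − M = 25.1 − (9.0) = 16.100
m − M = 5 log₁₀ d − 5
log₁₀ d = (m − M)/5 + 1 = 4.2200
d = 10^4.2200 = 16600 pc
= 16.60 kpc

d ≈ 16.6 kpc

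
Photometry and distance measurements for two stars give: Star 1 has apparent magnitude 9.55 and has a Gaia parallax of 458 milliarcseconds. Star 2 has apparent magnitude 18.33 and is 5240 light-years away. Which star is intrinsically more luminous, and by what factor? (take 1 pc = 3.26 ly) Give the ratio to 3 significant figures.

Star 1: p = 458 mas = 0.458″ → d = 1/p = 2.183 pc
Star 1: M = m − 5 log₁₀ d + 5 = 9.55 − 5·0.3391 + 5 = 12.854
Star 2: d = 5240 ly / 3.26 = 1607 pc
Star 2: M = m − 5 log₁₀ d + 5 = 18.33 − 5·3.2061 + 5 = 7.299
ΔM = M_1 − M_2 = 12.854 − (7.299) = 5.555; smaller M is more luminous → Star 2.
L ratio = 10^(0.4 |ΔM|) = 10^2.222 = 166.7

Star 2 is more luminous, by a factor of 167.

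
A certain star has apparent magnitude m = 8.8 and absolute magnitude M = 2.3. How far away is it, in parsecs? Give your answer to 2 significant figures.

d ≈ 200 pc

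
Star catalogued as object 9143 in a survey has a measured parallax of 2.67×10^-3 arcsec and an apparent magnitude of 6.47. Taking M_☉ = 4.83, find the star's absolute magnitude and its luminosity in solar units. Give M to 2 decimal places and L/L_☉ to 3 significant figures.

M ≈ -1.40; L/L_☉ ≈ 310

d = 1/p = 1/2.67×10^-3″ = 374.5 pc
M = m − 5 log₁₀ d + 5 = 6.47 − 5·2.5735 + 5 = -1.397
M − M_☉ = -1.397 − 4.83 = -6.227
L/L_☉ = 10^(−0.4 × -6.227) = 309.7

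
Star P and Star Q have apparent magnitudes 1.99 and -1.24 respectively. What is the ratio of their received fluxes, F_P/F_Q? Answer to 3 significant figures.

Magnitude difference = 3.23
Flux ratio = 10^(−0.4 Δm) = 10^(−0.4 × 3.23) = 10^-1.292 = 0.05105

F_P/F_Q ≈ 0.0511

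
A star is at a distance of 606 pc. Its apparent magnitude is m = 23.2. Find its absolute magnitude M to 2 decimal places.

5 log₁₀(d/10 pc) = 5 log₁₀(606.0) − 5 = 8.912
M = m − 5 log₁₀(d/10) = 23.2 − 8.912 = 14.288

M ≈ 14.29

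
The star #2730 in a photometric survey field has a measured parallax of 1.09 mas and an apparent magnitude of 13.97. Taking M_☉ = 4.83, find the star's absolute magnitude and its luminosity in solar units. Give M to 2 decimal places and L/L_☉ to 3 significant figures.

M ≈ 4.16; L/L_☉ ≈ 1.86

d = 1/p = 1000/1.09 mas = 917.4 pc
M = m − 5 log₁₀ d + 5 = 13.97 − 5·2.9626 + 5 = 4.157
M − M_☉ = 4.157 − 4.83 = -0.673
L/L_☉ = 10^(−0.4 × -0.673) = 1.858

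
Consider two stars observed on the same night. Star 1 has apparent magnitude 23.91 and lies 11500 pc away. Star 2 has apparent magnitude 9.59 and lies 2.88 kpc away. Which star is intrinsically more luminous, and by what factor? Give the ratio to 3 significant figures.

Star 2 is more luminous, by a factor of 33500.

Star 1: M = m − 5 log₁₀ d + 5 = 23.91 − 5·4.0607 + 5 = 8.607
Star 2: d = 2.88 kpc = 2880 pc
Star 2: M = m − 5 log₁₀ d + 5 = 9.59 − 5·3.4594 + 5 = -2.707
ΔM = M_1 − M_2 = 8.607 − (-2.707) = 11.313; smaller M is more luminous → Star 2.
L ratio = 10^(0.4 |ΔM|) = 10^4.525 = 33530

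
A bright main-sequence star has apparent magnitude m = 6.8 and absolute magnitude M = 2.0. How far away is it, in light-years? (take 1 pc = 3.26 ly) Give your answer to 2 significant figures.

d ≈ 300 ly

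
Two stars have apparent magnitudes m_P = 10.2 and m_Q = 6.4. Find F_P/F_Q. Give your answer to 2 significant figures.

F_P/F_Q ≈ 0.030

Δm = 10.2 − (6.4) = 3.8
Flux ratio = 10^(−0.4 Δm) = 10^(−0.4 × 3.8) = 10^-1.520 = 0.03020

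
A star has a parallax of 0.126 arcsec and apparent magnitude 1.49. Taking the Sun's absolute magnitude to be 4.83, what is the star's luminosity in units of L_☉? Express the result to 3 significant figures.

L/L_☉ ≈ 13.7

d = 1/p = 1/0.126″ = 7.937 pc
M = m − 5 log₁₀ d + 5 = 1.49 − 5·0.8996 + 5 = 1.992
M − M_☉ = 1.992 − 4.83 = -2.838
L/L_☉ = 10^(−0.4 × -2.838) = 13.65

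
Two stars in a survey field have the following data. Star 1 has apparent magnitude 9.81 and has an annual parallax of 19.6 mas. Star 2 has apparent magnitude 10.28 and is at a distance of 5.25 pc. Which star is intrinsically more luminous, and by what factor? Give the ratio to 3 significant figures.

Star 1: p = 19.6 mas = 0.0196″ → d = 1/p = 51.02 pc
Star 1: M = m − 5 log₁₀ d + 5 = 9.81 − 5·1.7077 + 5 = 6.271
Star 2: M = m − 5 log₁₀ d + 5 = 10.28 − 5·0.7202 + 5 = 11.679
ΔM = M_1 − M_2 = 6.271 − (11.679) = -5.408; smaller M is more luminous → Star 1.
L ratio = 10^(0.4 |ΔM|) = 10^2.163 = 145.6

Star 1 is more luminous, by a factor of 146.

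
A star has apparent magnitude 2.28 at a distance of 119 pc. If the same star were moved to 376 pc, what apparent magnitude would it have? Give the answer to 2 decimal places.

Flux ∝ 1/d², so Δm = 5 log₁₀(d₂/d₁) = 5 log₁₀(376/119) = 2.498
m₂ = m₁ + Δm = 2.28 + (2.498) = 4.778

m ≈ 4.78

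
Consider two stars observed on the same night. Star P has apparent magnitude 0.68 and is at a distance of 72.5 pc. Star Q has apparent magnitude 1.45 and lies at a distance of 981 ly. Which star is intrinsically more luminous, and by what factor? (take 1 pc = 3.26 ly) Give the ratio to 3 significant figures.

Star P: M = m − 5 log₁₀ d + 5 = 0.68 − 5·1.8603 + 5 = -3.622
Star Q: d = 981 ly / 3.26 = 300.9 pc
Star Q: M = m − 5 log₁₀ d + 5 = 1.45 − 5·2.4785 + 5 = -5.942
ΔM = M_P − M_Q = -3.622 − (-5.942) = 2.321; smaller M is more luminous → Star Q.
L ratio = 10^(0.4 |ΔM|) = 10^0.928 = 8.477

Star Q is more luminous, by a factor of 8.48.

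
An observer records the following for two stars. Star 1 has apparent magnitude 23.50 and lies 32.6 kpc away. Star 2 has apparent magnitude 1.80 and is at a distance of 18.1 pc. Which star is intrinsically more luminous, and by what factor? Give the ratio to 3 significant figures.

Star 2 is more luminous, by a factor of 148.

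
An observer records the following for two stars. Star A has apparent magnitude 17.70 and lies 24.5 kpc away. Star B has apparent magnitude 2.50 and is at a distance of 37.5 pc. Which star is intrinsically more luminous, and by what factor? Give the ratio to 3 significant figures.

Star B is more luminous, by a factor of 2.82.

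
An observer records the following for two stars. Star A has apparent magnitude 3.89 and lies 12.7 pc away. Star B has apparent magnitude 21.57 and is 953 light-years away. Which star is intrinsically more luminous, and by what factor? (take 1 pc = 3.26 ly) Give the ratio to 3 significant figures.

Star A: M = m − 5 log₁₀ d + 5 = 3.89 − 5·1.1038 + 5 = 3.371
Star B: d = 953 ly / 3.26 = 292.3 pc
Star B: M = m − 5 log₁₀ d + 5 = 21.57 − 5·2.4659 + 5 = 14.241
ΔM = M_A − M_B = 3.371 − (14.241) = -10.870; smaller M is more luminous → Star A.
L ratio = 10^(0.4 |ΔM|) = 10^4.348 = 22280

Star A is more luminous, by a factor of 22300.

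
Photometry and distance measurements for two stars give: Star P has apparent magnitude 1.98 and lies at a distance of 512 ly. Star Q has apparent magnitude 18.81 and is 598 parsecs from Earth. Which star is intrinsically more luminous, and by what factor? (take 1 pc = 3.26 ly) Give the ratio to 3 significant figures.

Star P: d = 512 ly / 3.26 = 157.1 pc
Star P: M = m − 5 log₁₀ d + 5 = 1.98 − 5·2.1961 + 5 = -4.000
Star Q: M = m − 5 log₁₀ d + 5 = 18.81 − 5·2.7767 + 5 = 9.926
ΔM = M_P − M_Q = -4.000 − (9.926) = -13.927; smaller M is more luminous → Star P.
L ratio = 10^(0.4 |ΔM|) = 10^5.571 = 372100

Star P is more luminous, by a factor of 372000.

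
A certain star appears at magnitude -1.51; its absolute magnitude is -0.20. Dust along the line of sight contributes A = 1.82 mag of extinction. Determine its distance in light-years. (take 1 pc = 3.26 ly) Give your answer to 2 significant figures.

d ≈ 7.7 ly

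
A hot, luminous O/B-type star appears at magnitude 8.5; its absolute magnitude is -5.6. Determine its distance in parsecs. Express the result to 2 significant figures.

d ≈ 6600 pc

μ = m − M = 14.100
m − M = 5 log₁₀ d − 5
log₁₀ d = (m − M)/5 + 1 = 3.8200
d = 10^3.8200 = 6607 pc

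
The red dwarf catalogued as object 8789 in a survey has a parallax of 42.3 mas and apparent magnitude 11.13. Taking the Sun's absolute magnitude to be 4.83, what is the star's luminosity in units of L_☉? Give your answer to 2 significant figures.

L/L_☉ ≈ 0.017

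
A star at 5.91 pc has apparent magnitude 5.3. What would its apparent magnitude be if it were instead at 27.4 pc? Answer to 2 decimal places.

Flux ∝ 1/d², so Δm = 5 log₁₀(d₂/d₁) = 5 log₁₀(27.4/5.91) = 3.331
m₂ = m₁ + Δm = 5.3 + (3.331) = 8.631

m ≈ 8.63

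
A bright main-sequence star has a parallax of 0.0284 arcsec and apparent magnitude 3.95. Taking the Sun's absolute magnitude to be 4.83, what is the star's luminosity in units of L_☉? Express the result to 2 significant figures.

d = 1/p = 1/0.0284″ = 35.21 pc
M = m − 5 log₁₀ d + 5 = 3.95 − 5·1.5467 + 5 = 1.217
M − M_☉ = 1.217 − 4.83 = -3.613
L/L_☉ = 10^(−0.4 × -3.613) = 27.88

L/L_☉ ≈ 28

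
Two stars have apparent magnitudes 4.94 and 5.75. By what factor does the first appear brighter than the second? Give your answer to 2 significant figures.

2.1

Δm = 4.94 − (5.75) = -0.81
Flux ratio = 10^(−0.4 Δm) = 10^(−0.4 × -0.81) = 10^0.324 = 2.109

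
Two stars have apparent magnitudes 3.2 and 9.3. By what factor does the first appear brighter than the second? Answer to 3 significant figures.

Magnitude difference = -6.1
Flux ratio = 10^(−0.4 Δm) = 10^(−0.4 × -6.1) = 10^2.440 = 275.4

275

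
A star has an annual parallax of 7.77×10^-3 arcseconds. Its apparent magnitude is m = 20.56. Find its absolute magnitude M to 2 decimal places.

M ≈ 15.01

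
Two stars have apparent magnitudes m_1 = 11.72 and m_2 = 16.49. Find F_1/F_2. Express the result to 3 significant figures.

F_1/F_2 ≈ 80.9

Magnitude difference = -4.77
Flux ratio = 10^(−0.4 Δm) = 10^(−0.4 × -4.77) = 10^1.908 = 80.91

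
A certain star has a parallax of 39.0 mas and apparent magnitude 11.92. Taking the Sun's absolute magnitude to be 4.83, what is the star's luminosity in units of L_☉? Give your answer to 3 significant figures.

L/L_☉ ≈ 9.59×10^-3

d = 1/p = 1000/39.0 mas = 25.64 pc
M = m − 5 log₁₀ d + 5 = 11.92 − 5·1.4089 + 5 = 9.875
M − M_☉ = 9.875 − 4.83 = 5.045
L/L_☉ = 10^(−0.4 × 5.045) = 9.591×10^-3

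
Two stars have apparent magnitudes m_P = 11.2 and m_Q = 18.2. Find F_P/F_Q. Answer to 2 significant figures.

F_P/F_Q ≈ 630

Δm = 11.2 − (18.2) = -7.0
Flux ratio = 10^(−0.4 Δm) = 10^(−0.4 × -7.0) = 10^2.800 = 631.0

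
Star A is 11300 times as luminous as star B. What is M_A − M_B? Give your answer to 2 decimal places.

M_A − M_B ≈ -10.13

Pogson: ΔM = −2.5 log₁₀(ratio) = −2.5 log₁₀(11300) = −2.5 × 4.0531 = -10.133
Star A is brighter, so it has the smaller magnitude: the difference is negative.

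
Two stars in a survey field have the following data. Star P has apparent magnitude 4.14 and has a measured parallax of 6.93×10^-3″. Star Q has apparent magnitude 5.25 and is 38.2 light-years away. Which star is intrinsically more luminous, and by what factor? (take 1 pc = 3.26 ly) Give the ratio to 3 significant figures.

Star P: d = 1/p = 1/6.93×10^-3″ = 144.3 pc
Star P: M = m − 5 log₁₀ d + 5 = 4.14 − 5·2.1593 + 5 = -1.656
Star Q: d = 38.2 ly / 3.26 = 11.72 pc
Star Q: M = m − 5 log₁₀ d + 5 = 5.25 − 5·1.0688 + 5 = 4.906
ΔM = M_P − M_Q = -1.656 − (4.906) = -6.562; smaller M is more luminous → Star P.
L ratio = 10^(0.4 |ΔM|) = 10^2.625 = 421.5

Star P is more luminous, by a factor of 422.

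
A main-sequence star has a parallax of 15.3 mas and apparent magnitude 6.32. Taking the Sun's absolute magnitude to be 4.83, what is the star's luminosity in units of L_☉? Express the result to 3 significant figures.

d = 1/p = 1000/15.3 mas = 65.36 pc
M = m − 5 log₁₀ d + 5 = 6.32 − 5·1.8153 + 5 = 2.243
M − M_☉ = 2.243 − 4.83 = -2.587
L/L_☉ = 10^(−0.4 × -2.587) = 10.83

L/L_☉ ≈ 10.8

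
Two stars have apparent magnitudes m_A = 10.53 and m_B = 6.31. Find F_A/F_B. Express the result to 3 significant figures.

F_A/F_B ≈ 0.0205

Magnitude difference = 4.22
Flux ratio = 10^(−0.4 Δm) = 10^(−0.4 × 4.22) = 10^-1.688 = 0.02051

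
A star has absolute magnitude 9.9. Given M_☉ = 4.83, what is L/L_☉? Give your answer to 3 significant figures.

M − M_☉ = 9.9 − 4.83 = 5.070
L/L_☉ = 10^(−0.4 (M − M_☉)) = 10^-2.028 = 9.376×10^-3

L/L_☉ ≈ 9.38×10^-3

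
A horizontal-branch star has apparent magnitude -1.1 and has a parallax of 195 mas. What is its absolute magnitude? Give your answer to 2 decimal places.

M ≈ 0.35

p = 195 mas = 0.195″ → d = 1/p = 5.128 pc
5 log₁₀(d/10 pc) = 5 log₁₀(5.128) − 5 = -1.450
M = m − 5 log₁₀(d/10) = -1.1 + 1.450 = 0.350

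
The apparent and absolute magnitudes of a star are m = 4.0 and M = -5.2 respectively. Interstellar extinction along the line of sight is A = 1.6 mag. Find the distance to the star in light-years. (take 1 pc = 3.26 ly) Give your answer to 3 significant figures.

d ≈ 1080 ly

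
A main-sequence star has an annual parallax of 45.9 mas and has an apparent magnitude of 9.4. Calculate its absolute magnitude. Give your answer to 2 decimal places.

M ≈ 7.71

p = 45.9 mas = 0.0459″ → d = 1/p = 21.79 pc
5 log₁₀(d/10 pc) = 5 log₁₀(21.79) − 5 = 1.691
M = m − 5 log₁₀(d/10) = 9.4 − 1.691 = 7.709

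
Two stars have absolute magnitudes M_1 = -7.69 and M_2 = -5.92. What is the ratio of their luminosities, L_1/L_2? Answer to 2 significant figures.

L_1/L_2 ≈ 5.1

ΔM = M_1 − M_2 = -1.77
L_1/L_2 = 10^(−0.4 ΔM) = 10^0.708 = 5.105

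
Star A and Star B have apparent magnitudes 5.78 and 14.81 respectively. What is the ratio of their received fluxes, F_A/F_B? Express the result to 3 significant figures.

F_A/F_B ≈ 4090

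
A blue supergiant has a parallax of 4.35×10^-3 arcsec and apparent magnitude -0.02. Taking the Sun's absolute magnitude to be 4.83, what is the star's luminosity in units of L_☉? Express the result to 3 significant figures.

L/L_☉ ≈ 46000

d = 1/p = 1/4.35×10^-3″ = 229.9 pc
M = m − 5 log₁₀ d + 5 = -0.02 − 5·2.3615 + 5 = -6.828
M − M_☉ = -6.828 − 4.83 = -11.658
L/L_☉ = 10^(−0.4 × -11.658) = 46030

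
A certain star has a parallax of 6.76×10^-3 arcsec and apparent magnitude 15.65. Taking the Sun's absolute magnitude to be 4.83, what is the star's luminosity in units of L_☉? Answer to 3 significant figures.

d = 1/p = 1/6.76×10^-3″ = 147.9 pc
M = m − 5 log₁₀ d + 5 = 15.65 − 5·2.1701 + 5 = 9.800
M − M_☉ = 9.800 − 4.83 = 4.970
L/L_☉ = 10^(−0.4 × 4.970) = 0.01028

L/L_☉ ≈ 0.0103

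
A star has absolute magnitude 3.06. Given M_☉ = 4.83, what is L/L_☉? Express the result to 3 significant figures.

M − M_☉ = 3.06 − 4.83 = -1.770
L/L_☉ = 10^(−0.4 (M − M_☉)) = 10^0.708 = 5.105

L/L_☉ ≈ 5.11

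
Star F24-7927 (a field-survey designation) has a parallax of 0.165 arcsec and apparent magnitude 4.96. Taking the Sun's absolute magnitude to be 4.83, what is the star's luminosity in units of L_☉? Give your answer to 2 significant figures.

d = 1/p = 1/0.165″ = 6.061 pc
M = m − 5 log₁₀ d + 5 = 4.96 − 5·0.7825 + 5 = 6.047
M − M_☉ = 6.047 − 4.83 = 1.217
L/L_☉ = 10^(−0.4 × 1.217) = 0.3259

L/L_☉ ≈ 0.33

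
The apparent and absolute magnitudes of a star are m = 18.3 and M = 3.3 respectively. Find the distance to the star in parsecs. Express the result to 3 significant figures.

μ = m − M = 15.000
m − M = 5 log₁₀ d − 5
log₁₀ d = (m − M)/5 + 1 = 4.0000
d = 10^4.0000 = 10000 pc

d ≈ 10000 pc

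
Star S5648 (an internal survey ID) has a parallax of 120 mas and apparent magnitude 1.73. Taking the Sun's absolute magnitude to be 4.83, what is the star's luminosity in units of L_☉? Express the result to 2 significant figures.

d = 1/p = 1000/120 mas = 8.333 pc
M = m − 5 log₁₀ d + 5 = 1.73 − 5·0.9208 + 5 = 2.126
M − M_☉ = 2.126 − 4.83 = -2.704
L/L_☉ = 10^(−0.4 × -2.704) = 12.07

L/L_☉ ≈ 12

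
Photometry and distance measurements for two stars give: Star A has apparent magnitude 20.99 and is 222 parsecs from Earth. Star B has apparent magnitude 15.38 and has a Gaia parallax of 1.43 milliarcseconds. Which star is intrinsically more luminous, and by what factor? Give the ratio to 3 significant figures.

Star A: M = m − 5 log₁₀ d + 5 = 20.99 − 5·2.3464 + 5 = 14.258
Star B: p = 1.43 mas = 1.43×10^-3″ → d = 1/p = 699.3 pc
Star B: M = m − 5 log₁₀ d + 5 = 15.38 − 5·2.8447 + 5 = 6.157
ΔM = M_A − M_B = 14.258 − (6.157) = 8.102; smaller M is more luminous → Star B.
L ratio = 10^(0.4 |ΔM|) = 10^3.241 = 1740

Star B is more luminous, by a factor of 1740.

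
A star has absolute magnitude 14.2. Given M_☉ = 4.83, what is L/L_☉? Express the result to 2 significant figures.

M − M_☉ = 14.2 − 4.83 = 9.370
L/L_☉ = 10^(−0.4 (M − M_☉)) = 10^-3.748 = 1.786×10^-4

L/L_☉ ≈ 1.8×10^-4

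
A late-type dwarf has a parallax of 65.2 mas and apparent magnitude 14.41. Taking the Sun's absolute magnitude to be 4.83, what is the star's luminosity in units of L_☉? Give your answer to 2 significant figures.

d = 1/p = 1000/65.2 mas = 15.34 pc
M = m − 5 log₁₀ d + 5 = 14.41 − 5·1.1858 + 5 = 13.481
M − M_☉ = 13.481 − 4.83 = 8.651
L/L_☉ = 10^(−0.4 × 8.651) = 3.463×10^-4

L/L_☉ ≈ 3.5×10^-4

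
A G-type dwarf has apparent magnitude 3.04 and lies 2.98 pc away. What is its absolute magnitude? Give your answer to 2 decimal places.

M ≈ 5.67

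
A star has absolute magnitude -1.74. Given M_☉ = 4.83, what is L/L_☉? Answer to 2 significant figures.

M − M_☉ = -1.74 − 4.83 = -6.570
L/L_☉ = 10^(−0.4 (M − M_☉)) = 10^2.628 = 424.6

L/L_☉ ≈ 420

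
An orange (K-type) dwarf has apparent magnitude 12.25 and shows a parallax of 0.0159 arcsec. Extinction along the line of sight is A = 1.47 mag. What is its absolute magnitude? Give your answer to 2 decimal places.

M ≈ 6.79

d = 1/p = 1/0.0159″ = 62.89 pc
5 log₁₀(d/10 pc) = 5 log₁₀(62.89) − 5 = 3.993
M = m − 5 log₁₀(d/10) − A = 12.25 − 3.993 − 1.47 = 6.787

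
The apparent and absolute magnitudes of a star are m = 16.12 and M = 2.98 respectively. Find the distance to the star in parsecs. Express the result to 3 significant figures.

μ = m − M = 13.140
m − M = 5 log₁₀ d − 5
log₁₀ d = (m − M)/5 + 1 = 3.6280
d = 10^3.6280 = 4246 pc

d ≈ 4250 pc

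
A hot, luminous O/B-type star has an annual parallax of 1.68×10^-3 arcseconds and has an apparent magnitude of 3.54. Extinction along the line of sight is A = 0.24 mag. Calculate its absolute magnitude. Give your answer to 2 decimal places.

M ≈ -5.57

d = 1/p = 1/1.68×10^-3″ = 595.2 pc
5 log₁₀(d/10 pc) = 5 log₁₀(595.2) − 5 = 8.873
M = m − 5 log₁₀(d/10) − A = 3.54 − 8.873 − 0.24 = -5.573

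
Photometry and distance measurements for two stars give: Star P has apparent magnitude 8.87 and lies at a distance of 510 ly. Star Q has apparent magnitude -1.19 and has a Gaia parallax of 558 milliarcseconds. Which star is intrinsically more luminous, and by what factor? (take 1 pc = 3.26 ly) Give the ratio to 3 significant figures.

Star Q is more luminous, by a factor of 1.39.

Star P: d = 510 ly / 3.26 = 156.4 pc
Star P: M = m − 5 log₁₀ d + 5 = 8.87 − 5·2.1944 + 5 = 2.898
Star Q: p = 558 mas = 0.558″ → d = 1/p = 1.792 pc
Star Q: M = m − 5 log₁₀ d + 5 = -1.19 − 5·0.2534 + 5 = 2.543
ΔM = M_P − M_Q = 2.898 − (2.543) = 0.355; smaller M is more luminous → Star Q.
L ratio = 10^(0.4 |ΔM|) = 10^0.142 = 1.387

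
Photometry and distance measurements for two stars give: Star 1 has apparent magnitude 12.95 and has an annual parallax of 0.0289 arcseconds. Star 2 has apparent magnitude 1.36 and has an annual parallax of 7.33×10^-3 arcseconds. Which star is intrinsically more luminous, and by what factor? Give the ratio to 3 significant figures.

Star 2 is more luminous, by a factor of 672000.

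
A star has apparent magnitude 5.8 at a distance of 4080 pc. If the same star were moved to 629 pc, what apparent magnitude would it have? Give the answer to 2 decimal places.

m ≈ 1.74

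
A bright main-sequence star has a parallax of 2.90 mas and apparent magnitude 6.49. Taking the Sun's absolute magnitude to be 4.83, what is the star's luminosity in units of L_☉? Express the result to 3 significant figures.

L/L_☉ ≈ 258

d = 1/p = 1000/2.90 mas = 344.8 pc
M = m − 5 log₁₀ d + 5 = 6.49 − 5·2.5376 + 5 = -1.198
M − M_☉ = -1.198 − 4.83 = -6.028
L/L_☉ = 10^(−0.4 × -6.028) = 257.8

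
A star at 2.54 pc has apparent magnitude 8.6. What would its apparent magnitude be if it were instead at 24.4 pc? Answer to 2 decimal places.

Flux ∝ 1/d², so Δm = 5 log₁₀(d₂/d₁) = 5 log₁₀(24.4/2.54) = 4.913
m₂ = m₁ + Δm = 8.6 + (4.913) = 13.513

m ≈ 13.51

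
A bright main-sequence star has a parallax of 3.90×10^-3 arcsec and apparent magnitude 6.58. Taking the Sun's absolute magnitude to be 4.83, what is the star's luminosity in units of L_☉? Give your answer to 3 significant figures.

L/L_☉ ≈ 131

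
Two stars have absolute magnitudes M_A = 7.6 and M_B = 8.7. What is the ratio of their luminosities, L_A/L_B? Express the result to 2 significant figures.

L_A/L_B ≈ 2.8

ΔM = M_A − M_B = -1.1
L_A/L_B = 10^(−0.4 ΔM) = 10^0.440 = 2.754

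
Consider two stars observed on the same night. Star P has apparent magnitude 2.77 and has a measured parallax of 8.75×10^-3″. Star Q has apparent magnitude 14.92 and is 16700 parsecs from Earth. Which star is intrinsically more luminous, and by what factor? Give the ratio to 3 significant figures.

Star P: d = 1/p = 1/8.75×10^-3″ = 114.3 pc
Star P: M = m − 5 log₁₀ d + 5 = 2.77 − 5·2.0580 + 5 = -2.520
Star Q: M = m − 5 log₁₀ d + 5 = 14.92 − 5·4.2227 + 5 = -1.194
ΔM = M_P − M_Q = -2.520 − (-1.194) = -1.326; smaller M is more luminous → Star P.
L ratio = 10^(0.4 |ΔM|) = 10^0.531 = 3.393

Star P is more luminous, by a factor of 3.39.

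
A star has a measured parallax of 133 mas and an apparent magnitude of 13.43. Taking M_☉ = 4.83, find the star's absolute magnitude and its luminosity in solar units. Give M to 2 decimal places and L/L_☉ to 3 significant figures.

d = 1/p = 1000/133 mas = 7.519 pc
M = m − 5 log₁₀ d + 5 = 13.43 − 5·0.8761 + 5 = 14.049
M − M_☉ = 14.049 − 4.83 = 9.219
L/L_☉ = 10^(−0.4 × 9.219) = 2.053×10^-4

M ≈ 14.05; L/L_☉ ≈ 2.05×10^-4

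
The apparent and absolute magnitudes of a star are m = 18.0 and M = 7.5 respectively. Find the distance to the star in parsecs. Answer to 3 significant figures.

μ = m − M = 10.500
m − M = 5 log₁₀ d − 5
log₁₀ d = (m − M)/5 + 1 = 3.1000
d = 10^3.1000 = 1259 pc

d ≈ 1260 pc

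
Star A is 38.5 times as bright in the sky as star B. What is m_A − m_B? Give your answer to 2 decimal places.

Pogson: Δm = −2.5 log₁₀(ratio) = −2.5 log₁₀(38.5) = −2.5 × 1.5855 = -3.964
Star A is brighter, so it has the smaller magnitude: the difference is negative.

m_A − m_B ≈ -3.96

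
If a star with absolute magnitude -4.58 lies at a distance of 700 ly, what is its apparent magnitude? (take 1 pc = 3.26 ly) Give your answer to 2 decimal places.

m ≈ 2.08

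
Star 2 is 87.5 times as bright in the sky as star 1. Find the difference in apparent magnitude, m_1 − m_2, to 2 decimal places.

m_1 − m_2 ≈ 4.86

Pogson: Δm = −2.5 log₁₀(ratio) = −2.5 log₁₀(87.5) = −2.5 × 1.9420 = -4.855
Star 2 is brighter so has the smaller magnitude: m_1 − m_2 is positive.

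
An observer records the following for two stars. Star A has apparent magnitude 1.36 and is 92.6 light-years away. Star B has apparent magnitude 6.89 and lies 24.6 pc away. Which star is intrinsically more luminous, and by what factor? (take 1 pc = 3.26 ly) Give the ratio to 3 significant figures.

Star A is more luminous, by a factor of 217.

Star A: d = 92.6 ly / 3.26 = 28.40 pc
Star A: M = m − 5 log₁₀ d + 5 = 1.36 − 5·1.4534 + 5 = -0.907
Star B: M = m − 5 log₁₀ d + 5 = 6.89 − 5·1.3909 + 5 = 4.935
ΔM = M_A − M_B = -0.907 − (4.935) = -5.842; smaller M is more luminous → Star A.
L ratio = 10^(0.4 |ΔM|) = 10^2.337 = 217.2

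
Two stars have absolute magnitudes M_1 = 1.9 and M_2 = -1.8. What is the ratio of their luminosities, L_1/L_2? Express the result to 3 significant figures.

ΔM = M_1 − M_2 = 3.7
L_1/L_2 = 10^(−0.4 ΔM) = 10^-1.480 = 0.03311

L_1/L_2 ≈ 0.0331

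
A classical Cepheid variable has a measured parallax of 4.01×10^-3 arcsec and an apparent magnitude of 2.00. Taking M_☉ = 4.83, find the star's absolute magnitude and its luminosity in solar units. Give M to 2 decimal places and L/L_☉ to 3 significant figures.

M ≈ -4.98; L/L_☉ ≈ 8430

d = 1/p = 1/4.01×10^-3″ = 249.4 pc
M = m − 5 log₁₀ d + 5 = 2.00 − 5·2.3969 + 5 = -4.984
M − M_☉ = -4.984 − 4.83 = -9.814
L/L_☉ = 10^(−0.4 × -9.814) = 8428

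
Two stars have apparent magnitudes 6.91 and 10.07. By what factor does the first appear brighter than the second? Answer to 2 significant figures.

18

Δm = 6.91 − (10.07) = -3.16
Flux ratio = 10^(−0.4 Δm) = 10^(−0.4 × -3.16) = 10^1.264 = 18.37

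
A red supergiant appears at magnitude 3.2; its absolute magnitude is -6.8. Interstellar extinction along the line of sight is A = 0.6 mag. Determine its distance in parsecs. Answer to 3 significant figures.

d ≈ 759 pc

m − M = 5 log₁₀(d/10 pc) + A  ⇒  3.2 − (-6.8) − 0.6 = 5 log₁₀(d/10)
9.400 = 5 log₁₀(d/10)
log₁₀ d = (m − M − A)/5 + 1 = 2.8800
d = 10^2.8800 = 758.6 pc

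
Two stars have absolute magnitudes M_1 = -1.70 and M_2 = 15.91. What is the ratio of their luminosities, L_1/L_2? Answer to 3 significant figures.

L_1/L_2 ≈ 1.11×10^7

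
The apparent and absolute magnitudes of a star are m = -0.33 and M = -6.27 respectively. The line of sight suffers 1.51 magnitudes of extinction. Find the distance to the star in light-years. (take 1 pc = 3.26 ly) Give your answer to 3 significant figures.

d ≈ 251 ly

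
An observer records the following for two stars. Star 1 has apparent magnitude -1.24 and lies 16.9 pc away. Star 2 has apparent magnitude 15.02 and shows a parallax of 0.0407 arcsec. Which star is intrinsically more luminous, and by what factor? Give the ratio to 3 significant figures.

Star 1 is more luminous, by a factor of 1.51×10^6.

Star 1: M = m − 5 log₁₀ d + 5 = -1.24 − 5·1.2279 + 5 = -2.379
Star 2: d = 1/p = 1/0.0407″ = 24.57 pc
Star 2: M = m − 5 log₁₀ d + 5 = 15.02 − 5·1.3904 + 5 = 13.068
ΔM = M_1 − M_2 = -2.379 − (13.068) = -15.447; smaller M is more luminous → Star 1.
L ratio = 10^(0.4 |ΔM|) = 10^6.179 = 1.510×10^6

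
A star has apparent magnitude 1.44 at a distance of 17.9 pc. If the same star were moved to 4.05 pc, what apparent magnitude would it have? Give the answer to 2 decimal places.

m ≈ -1.79

Flux ∝ 1/d², so Δm = 5 log₁₀(d₂/d₁) = 5 log₁₀(4.05/17.9) = -3.227
m₂ = m₁ + Δm = 1.44 + (-3.227) = -1.787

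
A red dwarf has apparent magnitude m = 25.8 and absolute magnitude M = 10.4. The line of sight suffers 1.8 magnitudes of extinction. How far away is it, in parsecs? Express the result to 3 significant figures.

m − M = 5 log₁₀(d/10 pc) + A  ⇒  25.8 − (10.4) − 1.8 = 5 log₁₀(d/10)
13.600 = 5 log₁₀(d/10)
log₁₀ d = (m − M − A)/5 + 1 = 3.7200
d = 10^3.7200 = 5248 pc

d ≈ 5250 pc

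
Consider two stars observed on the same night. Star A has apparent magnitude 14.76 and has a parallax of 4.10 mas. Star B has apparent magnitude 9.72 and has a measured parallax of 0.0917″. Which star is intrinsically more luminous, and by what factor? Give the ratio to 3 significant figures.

Star A: p = 4.10 mas = 4.10×10^-3″ → d = 1/p = 243.9 pc
Star A: M = m − 5 log₁₀ d + 5 = 14.76 − 5·2.3872 + 5 = 7.824
Star B: d = 1/p = 1/0.0917″ = 10.91 pc
Star B: M = m − 5 log₁₀ d + 5 = 9.72 − 5·1.0376 + 5 = 9.532
ΔM = M_A − M_B = 7.824 − (9.532) = -1.708; smaller M is more luminous → Star A.
L ratio = 10^(0.4 |ΔM|) = 10^0.683 = 4.821

Star A is more luminous, by a factor of 4.82.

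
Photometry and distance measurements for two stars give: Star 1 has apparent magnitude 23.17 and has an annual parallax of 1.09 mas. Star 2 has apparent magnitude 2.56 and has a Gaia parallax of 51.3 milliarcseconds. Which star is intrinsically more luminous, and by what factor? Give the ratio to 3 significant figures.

Star 1: p = 1.09 mas = 1.09×10^-3″ → d = 1/p = 917.4 pc
Star 1: M = m − 5 log₁₀ d + 5 = 23.17 − 5·2.9626 + 5 = 13.357
Star 2: p = 51.3 mas = 0.0513″ → d = 1/p = 19.49 pc
Star 2: M = m − 5 log₁₀ d + 5 = 2.56 − 5·1.2899 + 5 = 1.111
ΔM = M_1 − M_2 = 13.357 − (1.111) = 12.247; smaller M is more luminous → Star 2.
L ratio = 10^(0.4 |ΔM|) = 10^4.899 = 79180

Star 2 is more luminous, by a factor of 79200.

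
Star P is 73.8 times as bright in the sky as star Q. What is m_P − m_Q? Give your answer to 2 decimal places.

Pogson: Δm = −2.5 log₁₀(ratio) = −2.5 log₁₀(73.8) = −2.5 × 1.8681 = -4.670
Star P is brighter, so it has the smaller magnitude: the difference is negative.

m_P − m_Q ≈ -4.67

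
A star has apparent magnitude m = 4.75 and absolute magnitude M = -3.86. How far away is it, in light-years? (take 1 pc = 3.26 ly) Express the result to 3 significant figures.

Distance modulus: m − M = 4.75 − (-3.86) = 8.610
m − M = 5 log₁₀ d − 5
log₁₀ d = (m − M)/5 + 1 = 2.7220
d = 10^2.7220 = 527.2 pc
= 1719 ly

d ≈ 1720 ly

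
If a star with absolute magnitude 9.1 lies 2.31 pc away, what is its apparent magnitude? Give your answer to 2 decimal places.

m ≈ 5.92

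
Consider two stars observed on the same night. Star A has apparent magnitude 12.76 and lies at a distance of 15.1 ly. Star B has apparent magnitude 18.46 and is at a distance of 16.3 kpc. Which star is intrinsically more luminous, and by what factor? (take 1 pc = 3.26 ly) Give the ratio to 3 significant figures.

Star A: d = 15.1 ly / 3.26 = 4.632 pc
Star A: M = m − 5 log₁₀ d + 5 = 12.76 − 5·0.6658 + 5 = 14.431
Star B: d = 16.3 kpc = 16300 pc
Star B: M = m − 5 log₁₀ d + 5 = 18.46 − 5·4.2122 + 5 = 2.399
ΔM = M_A − M_B = 14.431 − (2.399) = 12.032; smaller M is more luminous → Star B.
L ratio = 10^(0.4 |ΔM|) = 10^4.813 = 64990

Star B is more luminous, by a factor of 65000.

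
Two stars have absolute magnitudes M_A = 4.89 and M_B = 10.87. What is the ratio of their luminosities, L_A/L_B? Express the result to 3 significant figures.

ΔM = M_A − M_B = -5.98
L_A/L_B = 10^(−0.4 ΔM) = 10^2.392 = 246.6

L_A/L_B ≈ 247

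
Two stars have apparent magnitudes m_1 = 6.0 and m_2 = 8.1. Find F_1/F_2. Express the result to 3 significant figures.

F_1/F_2 ≈ 6.92

Δm = 6.0 − (8.1) = -2.1
Flux ratio = 10^(−0.4 Δm) = 10^(−0.4 × -2.1) = 10^0.840 = 6.918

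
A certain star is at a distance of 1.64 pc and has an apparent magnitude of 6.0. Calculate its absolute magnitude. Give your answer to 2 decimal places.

M ≈ 9.93

5 log₁₀(d/10 pc) = 5 log₁₀(1.640) − 5 = -3.926
M = m − 5 log₁₀(d/10) = 6.0 + 3.926 = 9.926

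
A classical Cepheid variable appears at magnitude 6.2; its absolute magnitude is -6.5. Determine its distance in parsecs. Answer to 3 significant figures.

μ = m − M = 12.700
m − M = 5 log₁₀ d − 5
log₁₀ d = (m − M)/5 + 1 = 3.5400
d = 10^3.5400 = 3467 pc

d ≈ 3470 pc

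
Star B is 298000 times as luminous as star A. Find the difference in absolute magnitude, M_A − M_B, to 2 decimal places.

M_A − M_B ≈ 13.69

Pogson: ΔM = −2.5 log₁₀(ratio) = −2.5 log₁₀(298000) = −2.5 × 5.4742 = -13.686
Star B is brighter so has the smaller magnitude: M_A − M_B is positive.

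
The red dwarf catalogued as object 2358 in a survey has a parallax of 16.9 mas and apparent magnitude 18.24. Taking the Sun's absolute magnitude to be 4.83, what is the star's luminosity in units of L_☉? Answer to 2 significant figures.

d = 1/p = 1000/16.9 mas = 59.17 pc
M = m − 5 log₁₀ d + 5 = 18.24 − 5·1.7721 + 5 = 14.379
M − M_☉ = 14.379 − 4.83 = 9.549
L/L_☉ = 10^(−0.4 × 9.549) = 1.514×10^-4

L/L_☉ ≈ 1.5×10^-4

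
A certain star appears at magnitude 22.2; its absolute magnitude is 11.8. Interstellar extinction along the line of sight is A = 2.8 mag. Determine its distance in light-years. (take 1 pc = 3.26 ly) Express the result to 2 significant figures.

m − M = 5 log₁₀(d/10 pc) + A  ⇒  22.2 − (11.8) − 2.8 = 5 log₁₀(d/10)
7.600 = 5 log₁₀(d/10)
log₁₀ d = (m − M − A)/5 + 1 = 2.5200
d = 10^2.5200 = 331.1 pc
= 1079 ly

d ≈ 1100 ly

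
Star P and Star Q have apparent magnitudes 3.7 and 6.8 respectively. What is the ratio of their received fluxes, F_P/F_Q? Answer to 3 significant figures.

F_P/F_Q ≈ 17.4

Δm = 3.7 − (6.8) = -3.1
Flux ratio = 10^(−0.4 Δm) = 10^(−0.4 × -3.1) = 10^1.240 = 17.38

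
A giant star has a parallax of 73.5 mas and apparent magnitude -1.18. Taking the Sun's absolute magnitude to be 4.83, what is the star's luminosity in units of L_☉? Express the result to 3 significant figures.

d = 1/p = 1000/73.5 mas = 13.61 pc
M = m − 5 log₁₀ d + 5 = -1.18 − 5·1.1337 + 5 = -1.849
M − M_☉ = -1.849 − 4.83 = -6.679
L/L_☉ = 10^(−0.4 × -6.679) = 469.3

L/L_☉ ≈ 469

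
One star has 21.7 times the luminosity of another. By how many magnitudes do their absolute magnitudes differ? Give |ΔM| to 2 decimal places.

Pogson: ΔM = −2.5 log₁₀(ratio) = −2.5 log₁₀(21.7) = −2.5 × 1.3365 = -3.341

|ΔM| ≈ 3.34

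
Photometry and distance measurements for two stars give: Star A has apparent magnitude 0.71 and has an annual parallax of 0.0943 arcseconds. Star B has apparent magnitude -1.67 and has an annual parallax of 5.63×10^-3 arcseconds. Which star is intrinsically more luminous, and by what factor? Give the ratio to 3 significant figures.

Star A: d = 1/p = 1/0.0943″ = 10.60 pc
Star A: M = m − 5 log₁₀ d + 5 = 0.71 − 5·1.0255 + 5 = 0.583
Star B: d = 1/p = 1/5.63×10^-3″ = 177.6 pc
Star B: M = m − 5 log₁₀ d + 5 = -1.67 − 5·2.2495 + 5 = -7.917
ΔM = M_A − M_B = 0.583 − (-7.917) = 8.500; smaller M is more luminous → Star B.
L ratio = 10^(0.4 |ΔM|) = 10^3.400 = 2512

Star B is more luminous, by a factor of 2510.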